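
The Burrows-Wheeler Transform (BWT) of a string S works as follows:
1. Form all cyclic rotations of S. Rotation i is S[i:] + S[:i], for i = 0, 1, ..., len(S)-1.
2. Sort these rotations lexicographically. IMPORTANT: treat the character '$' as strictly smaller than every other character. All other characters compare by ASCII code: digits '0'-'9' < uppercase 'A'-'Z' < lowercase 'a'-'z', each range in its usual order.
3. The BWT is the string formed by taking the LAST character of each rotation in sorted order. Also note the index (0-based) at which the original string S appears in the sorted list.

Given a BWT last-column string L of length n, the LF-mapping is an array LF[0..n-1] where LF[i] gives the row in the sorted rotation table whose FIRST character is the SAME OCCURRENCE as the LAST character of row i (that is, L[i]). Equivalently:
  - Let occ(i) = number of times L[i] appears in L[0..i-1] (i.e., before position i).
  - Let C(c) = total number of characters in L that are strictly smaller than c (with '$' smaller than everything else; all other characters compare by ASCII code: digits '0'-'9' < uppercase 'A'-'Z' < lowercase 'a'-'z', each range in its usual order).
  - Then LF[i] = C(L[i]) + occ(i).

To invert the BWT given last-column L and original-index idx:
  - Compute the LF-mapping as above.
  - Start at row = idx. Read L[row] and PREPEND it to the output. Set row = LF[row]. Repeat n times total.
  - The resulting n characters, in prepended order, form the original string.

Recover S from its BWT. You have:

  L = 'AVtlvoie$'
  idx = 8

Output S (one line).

Answer: violetVA$

Derivation:
LF mapping: 1 2 7 5 8 6 4 3 0
Walk LF starting at row 8, prepending L[row]:
  step 1: row=8, L[8]='$', prepend. Next row=LF[8]=0
  step 2: row=0, L[0]='A', prepend. Next row=LF[0]=1
  step 3: row=1, L[1]='V', prepend. Next row=LF[1]=2
  step 4: row=2, L[2]='t', prepend. Next row=LF[2]=7
  step 5: row=7, L[7]='e', prepend. Next row=LF[7]=3
  step 6: row=3, L[3]='l', prepend. Next row=LF[3]=5
  step 7: row=5, L[5]='o', prepend. Next row=LF[5]=6
  step 8: row=6, L[6]='i', prepend. Next row=LF[6]=4
  step 9: row=4, L[4]='v', prepend. Next row=LF[4]=8
Reversed output: violetVA$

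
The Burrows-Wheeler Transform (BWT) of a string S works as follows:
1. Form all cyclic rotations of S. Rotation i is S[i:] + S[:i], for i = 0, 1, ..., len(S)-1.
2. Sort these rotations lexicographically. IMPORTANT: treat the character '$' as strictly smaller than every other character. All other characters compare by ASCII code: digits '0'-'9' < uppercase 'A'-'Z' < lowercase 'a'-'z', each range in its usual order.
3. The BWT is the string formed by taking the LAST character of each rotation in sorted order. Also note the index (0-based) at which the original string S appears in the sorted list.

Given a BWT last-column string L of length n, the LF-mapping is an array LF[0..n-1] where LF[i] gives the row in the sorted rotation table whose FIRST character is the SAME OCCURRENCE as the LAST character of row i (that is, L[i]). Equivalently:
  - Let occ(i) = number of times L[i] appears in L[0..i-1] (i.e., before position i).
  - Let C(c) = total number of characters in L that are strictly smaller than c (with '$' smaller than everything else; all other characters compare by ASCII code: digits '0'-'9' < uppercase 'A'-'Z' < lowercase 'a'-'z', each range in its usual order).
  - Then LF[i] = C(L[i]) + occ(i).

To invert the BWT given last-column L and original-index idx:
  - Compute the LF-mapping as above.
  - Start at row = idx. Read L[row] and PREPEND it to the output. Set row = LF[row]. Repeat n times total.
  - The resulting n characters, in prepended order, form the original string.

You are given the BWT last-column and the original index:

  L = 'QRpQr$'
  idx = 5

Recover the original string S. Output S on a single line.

Answer: rpQRQ$

Derivation:
LF mapping: 1 3 4 2 5 0
Walk LF starting at row 5, prepending L[row]:
  step 1: row=5, L[5]='$', prepend. Next row=LF[5]=0
  step 2: row=0, L[0]='Q', prepend. Next row=LF[0]=1
  step 3: row=1, L[1]='R', prepend. Next row=LF[1]=3
  step 4: row=3, L[3]='Q', prepend. Next row=LF[3]=2
  step 5: row=2, L[2]='p', prepend. Next row=LF[2]=4
  step 6: row=4, L[4]='r', prepend. Next row=LF[4]=5
Reversed output: rpQRQ$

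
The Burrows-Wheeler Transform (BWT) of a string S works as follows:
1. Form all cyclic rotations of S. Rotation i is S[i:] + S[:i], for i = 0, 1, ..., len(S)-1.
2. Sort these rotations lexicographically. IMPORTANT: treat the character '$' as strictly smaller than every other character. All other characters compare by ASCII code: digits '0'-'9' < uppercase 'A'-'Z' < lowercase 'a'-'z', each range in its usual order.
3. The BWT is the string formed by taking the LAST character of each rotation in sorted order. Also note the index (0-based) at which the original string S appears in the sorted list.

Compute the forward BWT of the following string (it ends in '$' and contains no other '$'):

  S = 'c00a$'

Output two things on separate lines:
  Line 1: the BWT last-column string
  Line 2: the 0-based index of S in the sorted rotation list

All 5 rotations (rotation i = S[i:]+S[:i]):
  rot[0] = c00a$
  rot[1] = 00a$c
  rot[2] = 0a$c0
  rot[3] = a$c00
  rot[4] = $c00a
Sorted (with $ < everything):
  sorted[0] = $c00a  (last char: 'a')
  sorted[1] = 00a$c  (last char: 'c')
  sorted[2] = 0a$c0  (last char: '0')
  sorted[3] = a$c00  (last char: '0')
  sorted[4] = c00a$  (last char: '$')
Last column: ac00$
Original string S is at sorted index 4

Answer: ac00$
4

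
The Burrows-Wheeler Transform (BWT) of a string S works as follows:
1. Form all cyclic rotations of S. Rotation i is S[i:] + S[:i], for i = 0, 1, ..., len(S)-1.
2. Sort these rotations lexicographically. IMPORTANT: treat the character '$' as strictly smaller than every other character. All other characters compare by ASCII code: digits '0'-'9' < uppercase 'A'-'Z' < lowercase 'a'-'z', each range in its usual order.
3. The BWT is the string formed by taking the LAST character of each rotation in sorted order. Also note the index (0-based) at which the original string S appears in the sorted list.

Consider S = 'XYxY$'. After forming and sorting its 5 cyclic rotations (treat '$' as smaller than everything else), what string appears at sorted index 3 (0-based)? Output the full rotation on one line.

All 5 rotations (rotation i = S[i:]+S[:i]):
  rot[0] = XYxY$
  rot[1] = YxY$X
  rot[2] = xY$XY
  rot[3] = Y$XYx
  rot[4] = $XYxY
Sorted (with $ < everything):
  sorted[0] = $XYxY
  sorted[1] = XYxY$
  sorted[2] = Y$XYx
  sorted[3] = YxY$X
  sorted[4] = xY$XY
sorted[3] = YxY$X

Answer: YxY$X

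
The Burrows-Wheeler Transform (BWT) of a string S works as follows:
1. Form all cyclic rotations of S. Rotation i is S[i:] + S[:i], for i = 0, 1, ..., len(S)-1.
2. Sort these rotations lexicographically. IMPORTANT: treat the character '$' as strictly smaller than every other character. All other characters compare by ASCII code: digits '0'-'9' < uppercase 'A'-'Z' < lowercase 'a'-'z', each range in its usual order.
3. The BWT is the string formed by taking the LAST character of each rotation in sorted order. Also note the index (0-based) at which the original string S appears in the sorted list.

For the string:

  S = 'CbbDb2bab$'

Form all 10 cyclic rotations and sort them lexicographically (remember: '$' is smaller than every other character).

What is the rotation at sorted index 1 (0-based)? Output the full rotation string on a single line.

All 10 rotations (rotation i = S[i:]+S[:i]):
  rot[0] = CbbDb2bab$
  rot[1] = bbDb2bab$C
  rot[2] = bDb2bab$Cb
  rot[3] = Db2bab$Cbb
  rot[4] = b2bab$CbbD
  rot[5] = 2bab$CbbDb
  rot[6] = bab$CbbDb2
  rot[7] = ab$CbbDb2b
  rot[8] = b$CbbDb2ba
  rot[9] = $CbbDb2bab
Sorted (with $ < everything):
  sorted[0] = $CbbDb2bab
  sorted[1] = 2bab$CbbDb
  sorted[2] = CbbDb2bab$
  sorted[3] = Db2bab$Cbb
  sorted[4] = ab$CbbDb2b
  sorted[5] = b$CbbDb2ba
  sorted[6] = b2bab$CbbD
  sorted[7] = bDb2bab$Cb
  sorted[8] = bab$CbbDb2
  sorted[9] = bbDb2bab$C
sorted[1] = 2bab$CbbDb

Answer: 2bab$CbbDb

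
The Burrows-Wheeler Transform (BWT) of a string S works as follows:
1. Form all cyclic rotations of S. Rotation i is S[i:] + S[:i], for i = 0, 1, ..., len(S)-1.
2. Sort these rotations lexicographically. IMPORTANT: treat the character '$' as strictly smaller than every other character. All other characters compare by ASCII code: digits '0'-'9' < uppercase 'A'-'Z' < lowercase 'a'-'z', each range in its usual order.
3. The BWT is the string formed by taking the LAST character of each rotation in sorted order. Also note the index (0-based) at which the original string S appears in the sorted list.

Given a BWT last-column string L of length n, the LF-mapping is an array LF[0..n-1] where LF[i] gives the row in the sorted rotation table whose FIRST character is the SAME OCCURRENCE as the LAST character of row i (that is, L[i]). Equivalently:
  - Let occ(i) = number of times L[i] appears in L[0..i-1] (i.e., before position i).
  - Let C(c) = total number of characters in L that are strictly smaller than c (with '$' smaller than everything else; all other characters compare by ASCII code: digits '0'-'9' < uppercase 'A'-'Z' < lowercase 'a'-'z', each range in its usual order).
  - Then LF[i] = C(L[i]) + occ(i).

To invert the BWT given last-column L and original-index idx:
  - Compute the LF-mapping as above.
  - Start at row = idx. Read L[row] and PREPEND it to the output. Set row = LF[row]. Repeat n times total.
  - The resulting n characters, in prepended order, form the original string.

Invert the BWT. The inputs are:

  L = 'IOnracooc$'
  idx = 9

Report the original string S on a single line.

LF mapping: 1 2 6 9 3 4 7 8 5 0
Walk LF starting at row 9, prepending L[row]:
  step 1: row=9, L[9]='$', prepend. Next row=LF[9]=0
  step 2: row=0, L[0]='I', prepend. Next row=LF[0]=1
  step 3: row=1, L[1]='O', prepend. Next row=LF[1]=2
  step 4: row=2, L[2]='n', prepend. Next row=LF[2]=6
  step 5: row=6, L[6]='o', prepend. Next row=LF[6]=7
  step 6: row=7, L[7]='o', prepend. Next row=LF[7]=8
  step 7: row=8, L[8]='c', prepend. Next row=LF[8]=5
  step 8: row=5, L[5]='c', prepend. Next row=LF[5]=4
  step 9: row=4, L[4]='a', prepend. Next row=LF[4]=3
  step 10: row=3, L[3]='r', prepend. Next row=LF[3]=9
Reversed output: raccoonOI$

Answer: raccoonOI$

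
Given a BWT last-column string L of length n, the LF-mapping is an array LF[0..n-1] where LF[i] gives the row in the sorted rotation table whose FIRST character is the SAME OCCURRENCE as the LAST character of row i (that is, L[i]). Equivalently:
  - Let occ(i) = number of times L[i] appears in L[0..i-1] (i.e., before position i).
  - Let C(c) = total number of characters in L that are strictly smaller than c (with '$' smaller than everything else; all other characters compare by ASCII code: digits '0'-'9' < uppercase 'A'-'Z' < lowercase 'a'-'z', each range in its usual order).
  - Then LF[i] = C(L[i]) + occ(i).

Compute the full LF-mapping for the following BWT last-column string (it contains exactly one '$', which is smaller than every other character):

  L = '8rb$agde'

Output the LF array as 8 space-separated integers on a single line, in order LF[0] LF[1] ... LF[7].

Char counts: '$':1, '8':1, 'a':1, 'b':1, 'd':1, 'e':1, 'g':1, 'r':1
C (first-col start): C('$')=0, C('8')=1, C('a')=2, C('b')=3, C('d')=4, C('e')=5, C('g')=6, C('r')=7
L[0]='8': occ=0, LF[0]=C('8')+0=1+0=1
L[1]='r': occ=0, LF[1]=C('r')+0=7+0=7
L[2]='b': occ=0, LF[2]=C('b')+0=3+0=3
L[3]='$': occ=0, LF[3]=C('$')+0=0+0=0
L[4]='a': occ=0, LF[4]=C('a')+0=2+0=2
L[5]='g': occ=0, LF[5]=C('g')+0=6+0=6
L[6]='d': occ=0, LF[6]=C('d')+0=4+0=4
L[7]='e': occ=0, LF[7]=C('e')+0=5+0=5

Answer: 1 7 3 0 2 6 4 5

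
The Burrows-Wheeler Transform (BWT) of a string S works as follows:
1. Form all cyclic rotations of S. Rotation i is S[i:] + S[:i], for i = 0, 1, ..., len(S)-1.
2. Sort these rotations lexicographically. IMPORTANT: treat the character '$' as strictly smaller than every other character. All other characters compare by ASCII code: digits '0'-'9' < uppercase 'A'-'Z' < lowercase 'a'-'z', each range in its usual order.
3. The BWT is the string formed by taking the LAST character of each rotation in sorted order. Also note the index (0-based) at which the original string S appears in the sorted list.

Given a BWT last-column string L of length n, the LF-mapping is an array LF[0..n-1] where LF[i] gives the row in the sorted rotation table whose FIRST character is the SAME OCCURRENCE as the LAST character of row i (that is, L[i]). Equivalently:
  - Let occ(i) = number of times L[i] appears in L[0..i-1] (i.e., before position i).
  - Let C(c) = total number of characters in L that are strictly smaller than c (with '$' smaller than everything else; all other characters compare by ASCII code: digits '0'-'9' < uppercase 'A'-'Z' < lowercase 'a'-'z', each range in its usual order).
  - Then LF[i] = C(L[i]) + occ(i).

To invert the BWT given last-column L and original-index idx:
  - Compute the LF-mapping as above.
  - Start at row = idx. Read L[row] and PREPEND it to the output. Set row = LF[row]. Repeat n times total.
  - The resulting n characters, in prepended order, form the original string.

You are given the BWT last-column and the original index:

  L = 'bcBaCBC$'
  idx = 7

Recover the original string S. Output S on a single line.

Answer: cBBaCCb$

Derivation:
LF mapping: 6 7 1 5 3 2 4 0
Walk LF starting at row 7, prepending L[row]:
  step 1: row=7, L[7]='$', prepend. Next row=LF[7]=0
  step 2: row=0, L[0]='b', prepend. Next row=LF[0]=6
  step 3: row=6, L[6]='C', prepend. Next row=LF[6]=4
  step 4: row=4, L[4]='C', prepend. Next row=LF[4]=3
  step 5: row=3, L[3]='a', prepend. Next row=LF[3]=5
  step 6: row=5, L[5]='B', prepend. Next row=LF[5]=2
  step 7: row=2, L[2]='B', prepend. Next row=LF[2]=1
  step 8: row=1, L[1]='c', prepend. Next row=LF[1]=7
Reversed output: cBBaCCb$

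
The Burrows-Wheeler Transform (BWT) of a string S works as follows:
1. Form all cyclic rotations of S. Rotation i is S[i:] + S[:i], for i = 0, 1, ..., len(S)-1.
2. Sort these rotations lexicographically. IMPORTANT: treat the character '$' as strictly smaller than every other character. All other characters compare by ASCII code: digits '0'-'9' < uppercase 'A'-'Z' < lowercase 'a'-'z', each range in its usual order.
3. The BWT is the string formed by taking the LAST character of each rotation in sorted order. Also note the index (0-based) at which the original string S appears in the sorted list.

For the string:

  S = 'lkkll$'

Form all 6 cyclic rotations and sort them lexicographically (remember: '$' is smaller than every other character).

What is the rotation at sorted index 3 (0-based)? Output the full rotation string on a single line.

All 6 rotations (rotation i = S[i:]+S[:i]):
  rot[0] = lkkll$
  rot[1] = kkll$l
  rot[2] = kll$lk
  rot[3] = ll$lkk
  rot[4] = l$lkkl
  rot[5] = $lkkll
Sorted (with $ < everything):
  sorted[0] = $lkkll
  sorted[1] = kkll$l
  sorted[2] = kll$lk
  sorted[3] = l$lkkl
  sorted[4] = lkkll$
  sorted[5] = ll$lkk
sorted[3] = l$lkkl

Answer: l$lkkl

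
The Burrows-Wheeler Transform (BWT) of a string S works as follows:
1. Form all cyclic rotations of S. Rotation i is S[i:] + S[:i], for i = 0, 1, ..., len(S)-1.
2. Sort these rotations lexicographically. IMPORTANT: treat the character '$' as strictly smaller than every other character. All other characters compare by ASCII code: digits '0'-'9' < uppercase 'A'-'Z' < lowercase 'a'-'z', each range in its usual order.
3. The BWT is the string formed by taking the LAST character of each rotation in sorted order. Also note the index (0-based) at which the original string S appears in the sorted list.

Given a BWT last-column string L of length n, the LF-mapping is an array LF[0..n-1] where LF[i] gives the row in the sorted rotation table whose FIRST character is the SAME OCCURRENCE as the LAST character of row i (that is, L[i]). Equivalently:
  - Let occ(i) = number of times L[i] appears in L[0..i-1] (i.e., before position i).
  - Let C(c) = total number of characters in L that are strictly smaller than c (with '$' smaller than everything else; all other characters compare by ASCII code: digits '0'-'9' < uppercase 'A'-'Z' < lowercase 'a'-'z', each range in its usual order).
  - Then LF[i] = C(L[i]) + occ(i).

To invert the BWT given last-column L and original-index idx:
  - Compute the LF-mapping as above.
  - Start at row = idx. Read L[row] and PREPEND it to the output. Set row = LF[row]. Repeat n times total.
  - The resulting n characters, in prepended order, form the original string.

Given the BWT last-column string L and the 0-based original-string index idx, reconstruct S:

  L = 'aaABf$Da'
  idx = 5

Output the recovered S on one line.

LF mapping: 4 5 1 2 7 0 3 6
Walk LF starting at row 5, prepending L[row]:
  step 1: row=5, L[5]='$', prepend. Next row=LF[5]=0
  step 2: row=0, L[0]='a', prepend. Next row=LF[0]=4
  step 3: row=4, L[4]='f', prepend. Next row=LF[4]=7
  step 4: row=7, L[7]='a', prepend. Next row=LF[7]=6
  step 5: row=6, L[6]='D', prepend. Next row=LF[6]=3
  step 6: row=3, L[3]='B', prepend. Next row=LF[3]=2
  step 7: row=2, L[2]='A', prepend. Next row=LF[2]=1
  step 8: row=1, L[1]='a', prepend. Next row=LF[1]=5
Reversed output: aABDafa$

Answer: aABDafa$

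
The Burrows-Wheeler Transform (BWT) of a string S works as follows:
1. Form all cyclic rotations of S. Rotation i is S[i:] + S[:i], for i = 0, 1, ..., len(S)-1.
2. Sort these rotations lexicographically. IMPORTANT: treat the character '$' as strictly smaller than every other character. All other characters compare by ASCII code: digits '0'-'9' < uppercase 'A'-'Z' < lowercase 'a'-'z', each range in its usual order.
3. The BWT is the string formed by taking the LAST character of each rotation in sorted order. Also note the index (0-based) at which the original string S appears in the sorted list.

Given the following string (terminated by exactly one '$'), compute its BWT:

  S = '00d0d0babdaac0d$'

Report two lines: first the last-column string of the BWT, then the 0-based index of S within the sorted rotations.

Answer: d$dcd0dba0aa000b
1

Derivation:
All 16 rotations (rotation i = S[i:]+S[:i]):
  rot[0] = 00d0d0babdaac0d$
  rot[1] = 0d0d0babdaac0d$0
  rot[2] = d0d0babdaac0d$00
  rot[3] = 0d0babdaac0d$00d
  rot[4] = d0babdaac0d$00d0
  rot[5] = 0babdaac0d$00d0d
  rot[6] = babdaac0d$00d0d0
  rot[7] = abdaac0d$00d0d0b
  rot[8] = bdaac0d$00d0d0ba
  rot[9] = daac0d$00d0d0bab
  rot[10] = aac0d$00d0d0babd
  rot[11] = ac0d$00d0d0babda
  rot[12] = c0d$00d0d0babdaa
  rot[13] = 0d$00d0d0babdaac
  rot[14] = d$00d0d0babdaac0
  rot[15] = $00d0d0babdaac0d
Sorted (with $ < everything):
  sorted[0] = $00d0d0babdaac0d  (last char: 'd')
  sorted[1] = 00d0d0babdaac0d$  (last char: '$')
  sorted[2] = 0babdaac0d$00d0d  (last char: 'd')
  sorted[3] = 0d$00d0d0babdaac  (last char: 'c')
  sorted[4] = 0d0babdaac0d$00d  (last char: 'd')
  sorted[5] = 0d0d0babdaac0d$0  (last char: '0')
  sorted[6] = aac0d$00d0d0babd  (last char: 'd')
  sorted[7] = abdaac0d$00d0d0b  (last char: 'b')
  sorted[8] = ac0d$00d0d0babda  (last char: 'a')
  sorted[9] = babdaac0d$00d0d0  (last char: '0')
  sorted[10] = bdaac0d$00d0d0ba  (last char: 'a')
  sorted[11] = c0d$00d0d0babdaa  (last char: 'a')
  sorted[12] = d$00d0d0babdaac0  (last char: '0')
  sorted[13] = d0babdaac0d$00d0  (last char: '0')
  sorted[14] = d0d0babdaac0d$00  (last char: '0')
  sorted[15] = daac0d$00d0d0bab  (last char: 'b')
Last column: d$dcd0dba0aa000b
Original string S is at sorted index 1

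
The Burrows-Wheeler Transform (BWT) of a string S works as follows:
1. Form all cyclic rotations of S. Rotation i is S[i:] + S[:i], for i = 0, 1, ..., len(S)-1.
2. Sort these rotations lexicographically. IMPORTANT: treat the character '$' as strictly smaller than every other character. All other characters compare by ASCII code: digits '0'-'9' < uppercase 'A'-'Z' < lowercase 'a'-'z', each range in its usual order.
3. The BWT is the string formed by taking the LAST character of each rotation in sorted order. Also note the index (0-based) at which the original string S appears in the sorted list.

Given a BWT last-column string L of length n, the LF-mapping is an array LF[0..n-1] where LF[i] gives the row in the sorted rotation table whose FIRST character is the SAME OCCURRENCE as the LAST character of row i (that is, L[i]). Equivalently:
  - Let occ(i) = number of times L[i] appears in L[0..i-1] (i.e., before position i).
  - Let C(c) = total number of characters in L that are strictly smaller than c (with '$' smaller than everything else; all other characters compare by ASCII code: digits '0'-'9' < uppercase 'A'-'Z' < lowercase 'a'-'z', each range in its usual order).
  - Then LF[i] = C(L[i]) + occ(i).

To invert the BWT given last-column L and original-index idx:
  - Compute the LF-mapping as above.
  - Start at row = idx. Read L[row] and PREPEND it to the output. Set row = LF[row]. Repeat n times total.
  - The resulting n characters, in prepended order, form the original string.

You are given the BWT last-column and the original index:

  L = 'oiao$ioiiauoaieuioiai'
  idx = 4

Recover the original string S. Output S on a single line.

Answer: auiiuoaiooioiaaiiieo$

Derivation:
LF mapping: 14 6 1 15 0 7 16 8 9 2 19 17 3 10 5 20 11 18 12 4 13
Walk LF starting at row 4, prepending L[row]:
  step 1: row=4, L[4]='$', prepend. Next row=LF[4]=0
  step 2: row=0, L[0]='o', prepend. Next row=LF[0]=14
  step 3: row=14, L[14]='e', prepend. Next row=LF[14]=5
  step 4: row=5, L[5]='i', prepend. Next row=LF[5]=7
  step 5: row=7, L[7]='i', prepend. Next row=LF[7]=8
  step 6: row=8, L[8]='i', prepend. Next row=LF[8]=9
  step 7: row=9, L[9]='a', prepend. Next row=LF[9]=2
  step 8: row=2, L[2]='a', prepend. Next row=LF[2]=1
  step 9: row=1, L[1]='i', prepend. Next row=LF[1]=6
  step 10: row=6, L[6]='o', prepend. Next row=LF[6]=16
  step 11: row=16, L[16]='i', prepend. Next row=LF[16]=11
  step 12: row=11, L[11]='o', prepend. Next row=LF[11]=17
  step 13: row=17, L[17]='o', prepend. Next row=LF[17]=18
  step 14: row=18, L[18]='i', prepend. Next row=LF[18]=12
  step 15: row=12, L[12]='a', prepend. Next row=LF[12]=3
  step 16: row=3, L[3]='o', prepend. Next row=LF[3]=15
  step 17: row=15, L[15]='u', prepend. Next row=LF[15]=20
  step 18: row=20, L[20]='i', prepend. Next row=LF[20]=13
  step 19: row=13, L[13]='i', prepend. Next row=LF[13]=10
  step 20: row=10, L[10]='u', prepend. Next row=LF[10]=19
  step 21: row=19, L[19]='a', prepend. Next row=LF[19]=4
Reversed output: auiiuoaiooioiaaiiieo$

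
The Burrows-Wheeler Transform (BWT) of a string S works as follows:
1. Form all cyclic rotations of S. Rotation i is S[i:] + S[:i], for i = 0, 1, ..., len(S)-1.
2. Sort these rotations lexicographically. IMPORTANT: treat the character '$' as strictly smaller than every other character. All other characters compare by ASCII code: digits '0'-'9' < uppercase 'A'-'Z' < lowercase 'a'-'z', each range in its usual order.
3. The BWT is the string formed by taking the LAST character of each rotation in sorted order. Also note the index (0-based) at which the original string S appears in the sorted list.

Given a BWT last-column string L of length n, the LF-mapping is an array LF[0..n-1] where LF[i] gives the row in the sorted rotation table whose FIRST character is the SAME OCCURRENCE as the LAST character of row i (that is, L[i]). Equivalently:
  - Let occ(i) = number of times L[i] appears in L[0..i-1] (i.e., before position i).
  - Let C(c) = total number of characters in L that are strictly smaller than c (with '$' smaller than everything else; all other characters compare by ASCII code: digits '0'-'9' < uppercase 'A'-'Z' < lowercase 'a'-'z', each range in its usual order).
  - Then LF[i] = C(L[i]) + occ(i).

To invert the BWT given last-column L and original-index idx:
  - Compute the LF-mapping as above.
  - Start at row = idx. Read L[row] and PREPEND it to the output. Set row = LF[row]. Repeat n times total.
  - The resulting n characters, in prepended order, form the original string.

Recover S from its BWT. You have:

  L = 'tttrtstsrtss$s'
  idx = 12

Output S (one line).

LF mapping: 8 9 10 1 11 3 12 4 2 13 5 6 0 7
Walk LF starting at row 12, prepending L[row]:
  step 1: row=12, L[12]='$', prepend. Next row=LF[12]=0
  step 2: row=0, L[0]='t', prepend. Next row=LF[0]=8
  step 3: row=8, L[8]='r', prepend. Next row=LF[8]=2
  step 4: row=2, L[2]='t', prepend. Next row=LF[2]=10
  step 5: row=10, L[10]='s', prepend. Next row=LF[10]=5
  step 6: row=5, L[5]='s', prepend. Next row=LF[5]=3
  step 7: row=3, L[3]='r', prepend. Next row=LF[3]=1
  step 8: row=1, L[1]='t', prepend. Next row=LF[1]=9
  step 9: row=9, L[9]='t', prepend. Next row=LF[9]=13
  step 10: row=13, L[13]='s', prepend. Next row=LF[13]=7
  step 11: row=7, L[7]='s', prepend. Next row=LF[7]=4
  step 12: row=4, L[4]='t', prepend. Next row=LF[4]=11
  step 13: row=11, L[11]='s', prepend. Next row=LF[11]=6
  step 14: row=6, L[6]='t', prepend. Next row=LF[6]=12
Reversed output: tstssttrsstrt$

Answer: tstssttrsstrt$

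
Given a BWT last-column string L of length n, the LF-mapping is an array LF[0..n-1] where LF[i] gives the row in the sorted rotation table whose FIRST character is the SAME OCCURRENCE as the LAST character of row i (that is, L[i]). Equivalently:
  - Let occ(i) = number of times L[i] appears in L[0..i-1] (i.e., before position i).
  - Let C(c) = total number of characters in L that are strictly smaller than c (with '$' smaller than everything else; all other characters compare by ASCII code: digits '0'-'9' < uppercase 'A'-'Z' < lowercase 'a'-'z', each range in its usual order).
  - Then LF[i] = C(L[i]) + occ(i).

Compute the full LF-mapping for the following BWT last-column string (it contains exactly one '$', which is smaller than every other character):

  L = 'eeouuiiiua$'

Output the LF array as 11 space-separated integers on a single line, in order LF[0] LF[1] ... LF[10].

Answer: 2 3 7 8 9 4 5 6 10 1 0

Derivation:
Char counts: '$':1, 'a':1, 'e':2, 'i':3, 'o':1, 'u':3
C (first-col start): C('$')=0, C('a')=1, C('e')=2, C('i')=4, C('o')=7, C('u')=8
L[0]='e': occ=0, LF[0]=C('e')+0=2+0=2
L[1]='e': occ=1, LF[1]=C('e')+1=2+1=3
L[2]='o': occ=0, LF[2]=C('o')+0=7+0=7
L[3]='u': occ=0, LF[3]=C('u')+0=8+0=8
L[4]='u': occ=1, LF[4]=C('u')+1=8+1=9
L[5]='i': occ=0, LF[5]=C('i')+0=4+0=4
L[6]='i': occ=1, LF[6]=C('i')+1=4+1=5
L[7]='i': occ=2, LF[7]=C('i')+2=4+2=6
L[8]='u': occ=2, LF[8]=C('u')+2=8+2=10
L[9]='a': occ=0, LF[9]=C('a')+0=1+0=1
L[10]='$': occ=0, LF[10]=C('$')+0=0+0=0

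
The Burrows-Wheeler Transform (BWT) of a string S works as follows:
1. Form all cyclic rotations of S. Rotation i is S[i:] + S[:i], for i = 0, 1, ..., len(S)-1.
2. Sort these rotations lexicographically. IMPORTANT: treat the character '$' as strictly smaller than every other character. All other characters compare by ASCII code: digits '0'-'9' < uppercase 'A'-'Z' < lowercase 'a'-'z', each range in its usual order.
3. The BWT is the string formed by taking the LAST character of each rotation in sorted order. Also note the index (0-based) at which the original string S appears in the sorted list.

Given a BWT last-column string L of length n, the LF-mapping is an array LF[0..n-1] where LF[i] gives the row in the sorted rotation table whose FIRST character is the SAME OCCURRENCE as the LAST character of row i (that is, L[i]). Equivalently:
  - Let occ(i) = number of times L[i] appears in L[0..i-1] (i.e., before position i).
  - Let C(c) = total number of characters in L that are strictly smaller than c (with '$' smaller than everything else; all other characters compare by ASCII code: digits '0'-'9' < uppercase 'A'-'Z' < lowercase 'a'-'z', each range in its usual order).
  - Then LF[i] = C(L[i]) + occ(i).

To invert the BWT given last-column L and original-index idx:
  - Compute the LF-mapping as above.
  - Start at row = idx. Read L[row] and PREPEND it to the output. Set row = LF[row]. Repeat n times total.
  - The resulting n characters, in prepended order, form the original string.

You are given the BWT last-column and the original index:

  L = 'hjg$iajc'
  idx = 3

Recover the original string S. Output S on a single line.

LF mapping: 4 6 3 0 5 1 7 2
Walk LF starting at row 3, prepending L[row]:
  step 1: row=3, L[3]='$', prepend. Next row=LF[3]=0
  step 2: row=0, L[0]='h', prepend. Next row=LF[0]=4
  step 3: row=4, L[4]='i', prepend. Next row=LF[4]=5
  step 4: row=5, L[5]='a', prepend. Next row=LF[5]=1
  step 5: row=1, L[1]='j', prepend. Next row=LF[1]=6
  step 6: row=6, L[6]='j', prepend. Next row=LF[6]=7
  step 7: row=7, L[7]='c', prepend. Next row=LF[7]=2
  step 8: row=2, L[2]='g', prepend. Next row=LF[2]=3
Reversed output: gcjjaih$

Answer: gcjjaih$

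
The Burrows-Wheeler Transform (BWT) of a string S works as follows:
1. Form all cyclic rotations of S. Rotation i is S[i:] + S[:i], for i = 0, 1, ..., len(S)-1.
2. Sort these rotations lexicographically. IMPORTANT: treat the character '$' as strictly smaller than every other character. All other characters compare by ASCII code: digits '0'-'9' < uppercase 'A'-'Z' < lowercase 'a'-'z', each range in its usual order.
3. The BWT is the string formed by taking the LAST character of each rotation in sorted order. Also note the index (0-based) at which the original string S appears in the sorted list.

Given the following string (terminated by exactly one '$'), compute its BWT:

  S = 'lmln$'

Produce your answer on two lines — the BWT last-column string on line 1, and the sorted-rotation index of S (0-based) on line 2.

Answer: n$mll
1

Derivation:
All 5 rotations (rotation i = S[i:]+S[:i]):
  rot[0] = lmln$
  rot[1] = mln$l
  rot[2] = ln$lm
  rot[3] = n$lml
  rot[4] = $lmln
Sorted (with $ < everything):
  sorted[0] = $lmln  (last char: 'n')
  sorted[1] = lmln$  (last char: '$')
  sorted[2] = ln$lm  (last char: 'm')
  sorted[3] = mln$l  (last char: 'l')
  sorted[4] = n$lml  (last char: 'l')
Last column: n$mll
Original string S is at sorted index 1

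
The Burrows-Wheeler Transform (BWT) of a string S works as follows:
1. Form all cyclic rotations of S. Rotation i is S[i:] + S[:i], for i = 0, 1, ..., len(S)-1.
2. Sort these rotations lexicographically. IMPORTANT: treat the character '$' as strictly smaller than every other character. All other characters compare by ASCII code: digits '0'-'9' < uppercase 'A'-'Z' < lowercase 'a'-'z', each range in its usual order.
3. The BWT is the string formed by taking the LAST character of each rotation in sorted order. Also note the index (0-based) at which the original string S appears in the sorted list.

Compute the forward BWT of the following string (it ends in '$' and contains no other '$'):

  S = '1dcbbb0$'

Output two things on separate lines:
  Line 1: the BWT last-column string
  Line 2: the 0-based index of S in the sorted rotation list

Answer: 0b$bbcd1
2

Derivation:
All 8 rotations (rotation i = S[i:]+S[:i]):
  rot[0] = 1dcbbb0$
  rot[1] = dcbbb0$1
  rot[2] = cbbb0$1d
  rot[3] = bbb0$1dc
  rot[4] = bb0$1dcb
  rot[5] = b0$1dcbb
  rot[6] = 0$1dcbbb
  rot[7] = $1dcbbb0
Sorted (with $ < everything):
  sorted[0] = $1dcbbb0  (last char: '0')
  sorted[1] = 0$1dcbbb  (last char: 'b')
  sorted[2] = 1dcbbb0$  (last char: '$')
  sorted[3] = b0$1dcbb  (last char: 'b')
  sorted[4] = bb0$1dcb  (last char: 'b')
  sorted[5] = bbb0$1dc  (last char: 'c')
  sorted[6] = cbbb0$1d  (last char: 'd')
  sorted[7] = dcbbb0$1  (last char: '1')
Last column: 0b$bbcd1
Original string S is at sorted index 2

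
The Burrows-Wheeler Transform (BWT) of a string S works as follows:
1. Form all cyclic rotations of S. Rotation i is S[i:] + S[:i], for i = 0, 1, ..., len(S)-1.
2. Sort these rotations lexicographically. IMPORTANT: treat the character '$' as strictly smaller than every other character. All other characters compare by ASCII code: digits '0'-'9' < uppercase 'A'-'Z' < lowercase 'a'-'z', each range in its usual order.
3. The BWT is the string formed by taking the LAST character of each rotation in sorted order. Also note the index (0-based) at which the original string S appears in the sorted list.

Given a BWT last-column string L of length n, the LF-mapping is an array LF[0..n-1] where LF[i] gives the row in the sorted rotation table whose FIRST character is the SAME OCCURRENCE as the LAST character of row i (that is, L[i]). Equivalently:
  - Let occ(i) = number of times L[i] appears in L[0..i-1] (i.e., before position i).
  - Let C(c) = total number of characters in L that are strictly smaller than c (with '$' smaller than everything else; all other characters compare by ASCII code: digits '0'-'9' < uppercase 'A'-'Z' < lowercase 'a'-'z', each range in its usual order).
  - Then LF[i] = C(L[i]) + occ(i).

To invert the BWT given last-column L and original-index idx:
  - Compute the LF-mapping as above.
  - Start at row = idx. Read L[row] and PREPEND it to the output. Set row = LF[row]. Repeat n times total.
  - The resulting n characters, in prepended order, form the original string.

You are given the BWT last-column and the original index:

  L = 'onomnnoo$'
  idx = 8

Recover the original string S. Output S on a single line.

Answer: ooonmnno$

Derivation:
LF mapping: 5 2 6 1 3 4 7 8 0
Walk LF starting at row 8, prepending L[row]:
  step 1: row=8, L[8]='$', prepend. Next row=LF[8]=0
  step 2: row=0, L[0]='o', prepend. Next row=LF[0]=5
  step 3: row=5, L[5]='n', prepend. Next row=LF[5]=4
  step 4: row=4, L[4]='n', prepend. Next row=LF[4]=3
  step 5: row=3, L[3]='m', prepend. Next row=LF[3]=1
  step 6: row=1, L[1]='n', prepend. Next row=LF[1]=2
  step 7: row=2, L[2]='o', prepend. Next row=LF[2]=6
  step 8: row=6, L[6]='o', prepend. Next row=LF[6]=7
  step 9: row=7, L[7]='o', prepend. Next row=LF[7]=8
Reversed output: ooonmnno$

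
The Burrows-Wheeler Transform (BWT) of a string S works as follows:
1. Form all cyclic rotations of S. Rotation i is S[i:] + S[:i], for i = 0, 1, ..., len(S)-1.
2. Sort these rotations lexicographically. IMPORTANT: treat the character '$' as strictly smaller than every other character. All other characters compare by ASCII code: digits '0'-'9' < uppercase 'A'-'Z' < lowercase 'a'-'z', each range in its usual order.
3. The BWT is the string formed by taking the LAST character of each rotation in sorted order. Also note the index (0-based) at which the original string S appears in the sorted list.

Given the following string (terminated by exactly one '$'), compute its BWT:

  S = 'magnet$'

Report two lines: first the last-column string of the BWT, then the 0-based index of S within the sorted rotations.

Answer: tmna$ge
4

Derivation:
All 7 rotations (rotation i = S[i:]+S[:i]):
  rot[0] = magnet$
  rot[1] = agnet$m
  rot[2] = gnet$ma
  rot[3] = net$mag
  rot[4] = et$magn
  rot[5] = t$magne
  rot[6] = $magnet
Sorted (with $ < everything):
  sorted[0] = $magnet  (last char: 't')
  sorted[1] = agnet$m  (last char: 'm')
  sorted[2] = et$magn  (last char: 'n')
  sorted[3] = gnet$ma  (last char: 'a')
  sorted[4] = magnet$  (last char: '$')
  sorted[5] = net$mag  (last char: 'g')
  sorted[6] = t$magne  (last char: 'e')
Last column: tmna$ge
Original string S is at sorted index 4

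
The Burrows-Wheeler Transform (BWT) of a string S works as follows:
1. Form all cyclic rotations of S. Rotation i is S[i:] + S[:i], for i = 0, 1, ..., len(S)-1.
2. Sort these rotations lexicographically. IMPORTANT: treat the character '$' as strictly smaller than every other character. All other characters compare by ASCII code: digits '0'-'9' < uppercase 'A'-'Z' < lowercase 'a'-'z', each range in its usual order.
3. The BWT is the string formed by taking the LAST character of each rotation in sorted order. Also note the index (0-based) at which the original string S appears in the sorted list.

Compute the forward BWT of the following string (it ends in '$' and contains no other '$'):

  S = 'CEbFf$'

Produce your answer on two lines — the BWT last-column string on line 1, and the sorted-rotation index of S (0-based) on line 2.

All 6 rotations (rotation i = S[i:]+S[:i]):
  rot[0] = CEbFf$
  rot[1] = EbFf$C
  rot[2] = bFf$CE
  rot[3] = Ff$CEb
  rot[4] = f$CEbF
  rot[5] = $CEbFf
Sorted (with $ < everything):
  sorted[0] = $CEbFf  (last char: 'f')
  sorted[1] = CEbFf$  (last char: '$')
  sorted[2] = EbFf$C  (last char: 'C')
  sorted[3] = Ff$CEb  (last char: 'b')
  sorted[4] = bFf$CE  (last char: 'E')
  sorted[5] = f$CEbF  (last char: 'F')
Last column: f$CbEF
Original string S is at sorted index 1

Answer: f$CbEF
1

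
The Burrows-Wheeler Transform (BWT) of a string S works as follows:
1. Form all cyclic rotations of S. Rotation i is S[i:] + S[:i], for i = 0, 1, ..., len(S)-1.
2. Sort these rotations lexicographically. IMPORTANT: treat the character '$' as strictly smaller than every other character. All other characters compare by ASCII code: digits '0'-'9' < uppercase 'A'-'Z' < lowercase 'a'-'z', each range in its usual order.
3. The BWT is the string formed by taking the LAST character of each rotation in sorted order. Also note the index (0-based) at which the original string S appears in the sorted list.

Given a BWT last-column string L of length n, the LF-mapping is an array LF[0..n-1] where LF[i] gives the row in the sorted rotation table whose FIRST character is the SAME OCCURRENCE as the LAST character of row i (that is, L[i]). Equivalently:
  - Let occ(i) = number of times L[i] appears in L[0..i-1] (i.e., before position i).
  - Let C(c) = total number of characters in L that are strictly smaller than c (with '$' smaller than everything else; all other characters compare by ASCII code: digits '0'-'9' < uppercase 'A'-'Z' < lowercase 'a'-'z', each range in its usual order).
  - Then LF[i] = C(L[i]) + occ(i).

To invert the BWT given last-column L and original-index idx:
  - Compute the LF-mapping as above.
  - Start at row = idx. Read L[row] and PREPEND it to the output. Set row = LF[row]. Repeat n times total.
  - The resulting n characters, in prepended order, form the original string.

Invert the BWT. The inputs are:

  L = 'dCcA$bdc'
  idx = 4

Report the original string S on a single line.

Answer: cCAbcdd$

Derivation:
LF mapping: 6 2 4 1 0 3 7 5
Walk LF starting at row 4, prepending L[row]:
  step 1: row=4, L[4]='$', prepend. Next row=LF[4]=0
  step 2: row=0, L[0]='d', prepend. Next row=LF[0]=6
  step 3: row=6, L[6]='d', prepend. Next row=LF[6]=7
  step 4: row=7, L[7]='c', prepend. Next row=LF[7]=5
  step 5: row=5, L[5]='b', prepend. Next row=LF[5]=3
  step 6: row=3, L[3]='A', prepend. Next row=LF[3]=1
  step 7: row=1, L[1]='C', prepend. Next row=LF[1]=2
  step 8: row=2, L[2]='c', prepend. Next row=LF[2]=4
Reversed output: cCAbcdd$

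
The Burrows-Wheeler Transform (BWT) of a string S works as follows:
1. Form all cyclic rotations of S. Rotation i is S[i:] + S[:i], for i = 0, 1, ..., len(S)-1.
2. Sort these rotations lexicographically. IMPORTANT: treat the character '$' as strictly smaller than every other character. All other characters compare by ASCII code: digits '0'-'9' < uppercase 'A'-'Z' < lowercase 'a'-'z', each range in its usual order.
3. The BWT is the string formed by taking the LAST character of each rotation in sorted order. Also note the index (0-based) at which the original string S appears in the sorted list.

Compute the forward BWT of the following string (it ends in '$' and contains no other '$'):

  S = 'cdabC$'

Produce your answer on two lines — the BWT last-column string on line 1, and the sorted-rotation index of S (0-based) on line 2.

Answer: Cbda$c
4

Derivation:
All 6 rotations (rotation i = S[i:]+S[:i]):
  rot[0] = cdabC$
  rot[1] = dabC$c
  rot[2] = abC$cd
  rot[3] = bC$cda
  rot[4] = C$cdab
  rot[5] = $cdabC
Sorted (with $ < everything):
  sorted[0] = $cdabC  (last char: 'C')
  sorted[1] = C$cdab  (last char: 'b')
  sorted[2] = abC$cd  (last char: 'd')
  sorted[3] = bC$cda  (last char: 'a')
  sorted[4] = cdabC$  (last char: '$')
  sorted[5] = dabC$c  (last char: 'c')
Last column: Cbda$c
Original string S is at sorted index 4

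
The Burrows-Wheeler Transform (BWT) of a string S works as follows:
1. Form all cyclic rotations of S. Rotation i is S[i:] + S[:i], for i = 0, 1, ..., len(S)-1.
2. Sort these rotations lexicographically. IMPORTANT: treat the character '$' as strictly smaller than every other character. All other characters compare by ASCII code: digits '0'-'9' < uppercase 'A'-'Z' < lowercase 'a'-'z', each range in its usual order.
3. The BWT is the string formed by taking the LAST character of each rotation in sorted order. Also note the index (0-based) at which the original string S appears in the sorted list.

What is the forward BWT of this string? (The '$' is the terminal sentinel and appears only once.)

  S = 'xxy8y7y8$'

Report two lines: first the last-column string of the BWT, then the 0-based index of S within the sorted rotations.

Answer: 8yyy$x87x
4

Derivation:
All 9 rotations (rotation i = S[i:]+S[:i]):
  rot[0] = xxy8y7y8$
  rot[1] = xy8y7y8$x
  rot[2] = y8y7y8$xx
  rot[3] = 8y7y8$xxy
  rot[4] = y7y8$xxy8
  rot[5] = 7y8$xxy8y
  rot[6] = y8$xxy8y7
  rot[7] = 8$xxy8y7y
  rot[8] = $xxy8y7y8
Sorted (with $ < everything):
  sorted[0] = $xxy8y7y8  (last char: '8')
  sorted[1] = 7y8$xxy8y  (last char: 'y')
  sorted[2] = 8$xxy8y7y  (last char: 'y')
  sorted[3] = 8y7y8$xxy  (last char: 'y')
  sorted[4] = xxy8y7y8$  (last char: '$')
  sorted[5] = xy8y7y8$x  (last char: 'x')
  sorted[6] = y7y8$xxy8  (last char: '8')
  sorted[7] = y8$xxy8y7  (last char: '7')
  sorted[8] = y8y7y8$xx  (last char: 'x')
Last column: 8yyy$x87x
Original string S is at sorted index 4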